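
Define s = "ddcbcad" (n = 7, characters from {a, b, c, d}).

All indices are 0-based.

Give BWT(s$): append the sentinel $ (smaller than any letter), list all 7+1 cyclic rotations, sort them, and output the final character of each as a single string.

rank  rotation  last
    0  $ddcbcad  d
    1  ad$ddcbc  c
    2  bcad$ddc  c
    3  cad$ddcb  b
    4  cbcad$dd  d
    5  d$ddcbca  a
    6  dcbcad$d  d
    7  ddcbcad$  $

dccbdad$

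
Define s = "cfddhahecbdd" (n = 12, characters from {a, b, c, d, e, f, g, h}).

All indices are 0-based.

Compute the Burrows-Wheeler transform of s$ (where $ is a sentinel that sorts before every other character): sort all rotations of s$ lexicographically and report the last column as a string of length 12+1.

rank  rotation       last
    0  $cfddhahecbdd  d
    1  ahecbdd$cfddh  h
    2  bdd$cfddhahec  c
    3  cbdd$cfddhahe  e
    4  cfddhahecbdd$  $
    5  d$cfddhahecbd  d
    6  dd$cfddhahecb  b
    7  ddhahecbdd$cf  f
    8  dhahecbdd$cfd  d
    9  ecbdd$cfddhah  h
   10  fddhahecbdd$c  c
   11  hahecbdd$cfdd  d
   12  hecbdd$cfddha  a

dhce$dbfdhcda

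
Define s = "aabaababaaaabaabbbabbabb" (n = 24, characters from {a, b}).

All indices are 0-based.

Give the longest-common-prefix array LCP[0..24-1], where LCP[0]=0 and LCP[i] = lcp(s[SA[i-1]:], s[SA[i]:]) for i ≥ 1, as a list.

[0, 3, 2, 6, 4, 3, 1, 4, 5, 3, 2, 3, 3, 0, 1, 3, 4, 2, 3, 4, 1, 2, 5, 2]

sorted suffixes:
  #0 SA[0]=8  'aaaabaabbbabbabb'
  #1 SA[1]=9  'aaabaabbbabbabb'
  #2 SA[2]=0  'aabaababaaaabaabbbabbabb'
  #3 SA[3]=10  'aabaabbbabbabb'
  #4 SA[4]=3  'aababaaaabaabbbabbabb'
  #5 SA[5]=13  'aabbbabbabb'
  #6 SA[6]=6  'abaaaabaabbbabbabb'
  #7 SA[7]=1  'abaababaaaabaabbbabbabb'
  #8 SA[8]=11  'abaabbbabbabb'
  #9 SA[9]=4  'ababaaaabaabbbabbabb'
  #10 SA[10]=21  'abb'
  #11 SA[11]=18  'abbabb'
  #12 SA[12]=14  'abbbabbabb'
  #13 SA[13]=23  'b'
  #14 SA[14]=7  'baaaabaabbbabbabb'
  #15 SA[15]=2  'baababaaaabaabbbabbabb'
  #16 SA[16]=12  'baabbbabbabb'
  #17 SA[17]=5  'babaaaabaabbbabbabb'
  #18 SA[18]=20  'babb'
  #19 SA[19]=17  'babbabb'
  #20 SA[20]=22  'bb'
  #21 SA[21]=19  'bbabb'
  #22 SA[22]=16  'bbabbabb'
  #23 SA[23]=15  'bbbabbabb'

SA = [8, 9, 0, 10, 3, 13, 6, 1, 11, 4, 21, 18, 14, 23, 7, 2, 12, 5, 20, 17, 22, 19, 16, 15]
rank  pair      lcp
   1  s[8:],s[9:]  3  'aaa'
   2  s[9:],s[0:]  2  'aa'
   3  s[0:],s[10:]  6  'aabaab'
   4  s[10:],s[3:]  4  'aaba'
   5  s[3:],s[13:]  3  'aab'
   6  s[13:],s[6:]  1  'a'
   7  s[6:],s[1:]  4  'abaa'
   8  s[1:],s[11:]  5  'abaab'
   9  s[11:],s[4:]  3  'aba'
  10  s[4:],s[21:]  2  'ab'
  11  s[21:],s[18:]  3  'abb'
  12  s[18:],s[14:]  3  'abb'
  13  s[14:],s[23:]  0  ''
  14  s[23:],s[7:]  1  'b'
  15  s[7:],s[2:]  3  'baa'
  16  s[2:],s[12:]  4  'baab'
  17  s[12:],s[5:]  2  'ba'
  18  s[5:],s[20:]  3  'bab'
  19  s[20:],s[17:]  4  'babb'
  20  s[17:],s[22:]  1  'b'
  21  s[22:],s[19:]  2  'bb'
  22  s[19:],s[16:]  5  'bbabb'
  23  s[16:],s[15:]  2  'bb'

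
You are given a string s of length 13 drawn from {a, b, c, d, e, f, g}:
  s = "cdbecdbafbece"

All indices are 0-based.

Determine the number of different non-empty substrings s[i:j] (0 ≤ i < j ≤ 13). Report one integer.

rank | idx | suffix
   0 |   7 | afbece
   1 |   6 | bafbece
   2 |   2 | becdbafbece
   3 |   9 | bece
   4 |   4 | cdbafbece
   5 |   0 | cdbecdbafbece
   6 |  11 | ce
   7 |   5 | dbafbece
   8 |   1 | dbecdbafbece
   9 |  12 | e
  10 |   3 | ecdbafbece
  11 |  10 | ece
  12 |   8 | fbece

SA = [7, 6, 2, 9, 4, 0, 11, 5, 1, 12, 3, 10, 8]
rank  pair      lcp
   1  s[7:],s[6:]  0  ''
   2  s[6:],s[2:]  1  'b'
   3  s[2:],s[9:]  3  'bec'
   4  s[9:],s[4:]  0  ''
   5  s[4:],s[0:]  3  'cdb'
   6  s[0:],s[11:]  1  'c'
   7  s[11:],s[5:]  0  ''
   8  s[5:],s[1:]  2  'db'
   9  s[1:],s[12:]  0  ''
  10  s[12:],s[3:]  1  'e'
  11  s[3:],s[10:]  2  'ec'
  12  s[10:],s[8:]  0  ''

n(n+1)/2 = 13·14/2 = 91
Σ LCP = 0 + 0 + 1 + 3 + 0 + 3 + 1 + 0 + 2 + 0 + 1 + 2 + 0 = 13
distinct = 91 − 13 = 78

78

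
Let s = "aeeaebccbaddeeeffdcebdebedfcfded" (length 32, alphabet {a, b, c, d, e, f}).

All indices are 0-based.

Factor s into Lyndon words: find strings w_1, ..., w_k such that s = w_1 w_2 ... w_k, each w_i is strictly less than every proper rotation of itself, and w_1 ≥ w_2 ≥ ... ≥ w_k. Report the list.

["aee", "aebccb", "addeeeffdcebdebedfcfded"]

emit factor 1: 'aee' (i=0, period=3)
emit factor 2: 'aebccb' (i=3, period=6)
emit factor 3: 'addeeeffdcebdebedfcfded' (i=9, period=23)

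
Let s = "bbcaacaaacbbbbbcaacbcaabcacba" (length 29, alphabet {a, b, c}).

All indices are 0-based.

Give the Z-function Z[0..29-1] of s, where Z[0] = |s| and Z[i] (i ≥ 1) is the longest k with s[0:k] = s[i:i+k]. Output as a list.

Z[0]=29
i=1: fresh scan; Z[1]=1 scan→box=[1,2)
i=2: fresh scan; Z[2]=0
i=3: fresh scan; Z[3]=0
i=4: fresh scan; Z[4]=0
i=5: fresh scan; Z[5]=0
i=6: fresh scan; Z[6]=0
i=7: fresh scan; Z[7]=0
i=8: fresh scan; Z[8]=0
i=9: fresh scan; Z[9]=0
i=10: fresh scan; Z[10]=2 scan→box=[10,12)
i=11: min(r-i=1, Z[1]=1)=1; Z[11]=2 scan→box=[11,13)
i=12: min(r-i=1, Z[1]=1)=1; Z[12]=2 scan→box=[12,14)
i=13: min(r-i=1, Z[1]=1)=1; Z[13]=6 scan→box=[13,19)
i=14: min(r-i=5, Z[1]=1)=1; Z[14]=1
i=15: min(r-i=4, Z[2]=0)=0; Z[15]=0
i=16: min(r-i=3, Z[3]=0)=0; Z[16]=0
i=17: min(r-i=2, Z[4]=0)=0; Z[17]=0
i=18: min(r-i=1, Z[5]=0)=0; Z[18]=0
i=19: fresh scan; Z[19]=1 scan→box=[19,20)
i=20: fresh scan; Z[20]=0
i=21: fresh scan; Z[21]=0
i=22: fresh scan; Z[22]=0
i=23: fresh scan; Z[23]=1 scan→box=[23,24)
i=24: fresh scan; Z[24]=0
i=25: fresh scan; Z[25]=0
i=26: fresh scan; Z[26]=0
i=27: fresh scan; Z[27]=1 scan→box=[27,28)
i=28: fresh scan; Z[28]=0

[29, 1, 0, 0, 0, 0, 0, 0, 0, 0, 2, 2, 2, 6, 1, 0, 0, 0, 0, 1, 0, 0, 0, 1, 0, 0, 0, 1, 0]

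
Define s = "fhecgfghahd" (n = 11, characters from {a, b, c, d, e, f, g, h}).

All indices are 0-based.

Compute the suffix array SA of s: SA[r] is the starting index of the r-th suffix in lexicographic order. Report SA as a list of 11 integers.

[8, 3, 10, 2, 5, 0, 4, 6, 7, 9, 1]

sorted suffixes:
  #0 SA[0]=8  'ahd'
  #1 SA[1]=3  'cgfghahd'
  #2 SA[2]=10  'd'
  #3 SA[3]=2  'ecgfghahd'
  #4 SA[4]=5  'fghahd'
  #5 SA[5]=0  'fhecgfghahd'
  #6 SA[6]=4  'gfghahd'
  #7 SA[7]=6  'ghahd'
  #8 SA[8]=7  'hahd'
  #9 SA[9]=9  'hd'
  #10 SA[10]=1  'hecgfghahd'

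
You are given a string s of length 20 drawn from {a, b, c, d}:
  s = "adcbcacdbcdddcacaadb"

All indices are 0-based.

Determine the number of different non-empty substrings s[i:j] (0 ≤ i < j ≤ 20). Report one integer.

184

rank→(start, suffix):
  0 → (16, 'aadb')
  1 → (14, 'acaadb')
  2 → (5, 'acdbcdddcacaadb')
  3 → (17, 'adb')
  4 → (0, 'adcbcacdbcdddcacaadb')
  5 → (19, 'b')
  6 → (3, 'bcacdbcdddcacaadb')
  7 → (8, 'bcdddcacaadb')
  8 → (15, 'caadb')
  9 → (13, 'cacaadb')
  10 → (4, 'cacdbcdddcacaadb')
  11 → (2, 'cbcacdbcdddcacaadb')
  12 → (6, 'cdbcdddcacaadb')
  13 → (9, 'cdddcacaadb')
  14 → (18, 'db')
  15 → (7, 'dbcdddcacaadb')
  16 → (12, 'dcacaadb')
  17 → (1, 'dcbcacdbcdddcacaadb')
  18 → (11, 'ddcacaadb')
  19 → (10, 'dddcacaadb')

SA = [16, 14, 5, 17, 0, 19, 3, 8, 15, 13, 4, 2, 6, 9, 18, 7, 12, 1, 11, 10]
[i] adj suffixes → lcp
  [1] 16/14 → 1 ('a')
  [2] 14/5 → 2 ('ac')
  [3] 5/17 → 1 ('a')
  [4] 17/0 → 2 ('ad')
  [5] 0/19 → 0 ('')
  [6] 19/3 → 1 ('b')
  [7] 3/8 → 2 ('bc')
  [8] 8/15 → 0 ('')
  [9] 15/13 → 2 ('ca')
  [10] 13/4 → 3 ('cac')
  [11] 4/2 → 1 ('c')
  [12] 2/6 → 1 ('c')
  [13] 6/9 → 2 ('cd')
  [14] 9/18 → 0 ('')
  [15] 18/7 → 2 ('db')
  [16] 7/12 → 1 ('d')
  [17] 12/1 → 2 ('dc')
  [18] 1/11 → 1 ('d')
  [19] 11/10 → 2 ('dd')

n(n+1)/2 = 20·21/2 = 210
Σ LCP = 0 + 1 + 2 + 1 + 2 + 0 + 1 + 2 + 0 + 2 + 3 + 1 + 1 + 2 + 0 + 2 + 1 + 2 + 1 + 2 = 26
distinct = 210 − 26 = 184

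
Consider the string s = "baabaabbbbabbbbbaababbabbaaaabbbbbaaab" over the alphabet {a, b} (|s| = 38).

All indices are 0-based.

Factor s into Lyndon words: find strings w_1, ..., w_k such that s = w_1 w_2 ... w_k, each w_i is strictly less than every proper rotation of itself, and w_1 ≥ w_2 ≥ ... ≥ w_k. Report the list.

["b", "aabaabbbbabbbbbaababbabb", "aaaabbbbbaaab"]

emit factor 1: 'b' (i=0, period=1)
emit factor 2: 'aabaabbbbabbbbbaababbabb' (i=1, period=24)
emit factor 3: 'aaaabbbbbaaab' (i=25, period=13)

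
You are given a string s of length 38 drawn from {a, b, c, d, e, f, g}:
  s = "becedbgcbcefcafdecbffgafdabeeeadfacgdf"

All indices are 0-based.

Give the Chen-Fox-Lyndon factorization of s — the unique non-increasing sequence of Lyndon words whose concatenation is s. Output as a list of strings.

emit factor 1: 'becedbgc' (i=0, period=8)
emit factor 2: 'bcefc' (i=8, period=5)
emit factor 3: 'afdecbffg' (i=13, period=9)
emit factor 4: 'afd' (i=22, period=3)
emit factor 5: 'abeeeadfacgdf' (i=25, period=13)

["becedbgc", "bcefc", "afdecbffg", "afd", "abeeeadfacgdf"]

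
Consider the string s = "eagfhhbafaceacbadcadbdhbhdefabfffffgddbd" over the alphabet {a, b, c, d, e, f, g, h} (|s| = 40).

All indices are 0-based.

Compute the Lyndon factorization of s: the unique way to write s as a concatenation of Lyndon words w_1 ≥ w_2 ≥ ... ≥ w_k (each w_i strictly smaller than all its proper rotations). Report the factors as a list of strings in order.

emit factor 1: 'e' (i=0, period=1)
emit factor 2: 'agfhhb' (i=1, period=6)
emit factor 3: 'af' (i=7, period=2)
emit factor 4: 'ace' (i=9, period=3)
emit factor 5: 'acbadcadbdhbhdef' (i=12, period=16)
emit factor 6: 'abfffffgddbd' (i=28, period=12)

["e", "agfhhb", "af", "ace", "acbadcadbdhbhdef", "abfffffgddbd"]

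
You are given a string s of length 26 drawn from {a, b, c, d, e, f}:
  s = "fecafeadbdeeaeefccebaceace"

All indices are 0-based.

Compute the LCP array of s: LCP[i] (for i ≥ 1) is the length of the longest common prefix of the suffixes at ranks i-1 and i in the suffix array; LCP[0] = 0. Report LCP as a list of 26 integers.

[0, 3, 1, 1, 1, 0, 1, 0, 1, 1, 2, 2, 0, 1, 0, 1, 2, 2, 1, 1, 1, 2, 1, 0, 1, 2]

rank→(start, suffix):
  0 → (23, 'ace')
  1 → (20, 'aceace')
  2 → (6, 'adbdeeaeefccebaceace')
  3 → (12, 'aeefccebaceace')
  4 → (3, 'afeadbdeeaeefccebaceace')
  5 → (19, 'baceace')
  6 → (8, 'bdeeaeefccebaceace')
  7 → (2, 'cafeadbdeeaeefccebaceace')
  8 → (16, 'ccebaceace')
  9 → (24, 'ce')
  10 → (21, 'ceace')
  11 → (17, 'cebaceace')
  12 → (7, 'dbdeeaeefccebaceace')
  13 → (9, 'deeaeefccebaceace')
  14 → (25, 'e')
  15 → (22, 'eace')
  16 → (5, 'eadbdeeaeefccebaceace')
  17 → (11, 'eaeefccebaceace')
  18 → (18, 'ebaceace')
  19 → (1, 'ecafeadbdeeaeefccebaceace')
  20 → (10, 'eeaeefccebaceace')
  21 → (13, 'eefccebaceace')
  22 → (14, 'efccebaceace')
  23 → (15, 'fccebaceace')
  24 → (4, 'feadbdeeaeefccebaceace')
  25 → (0, 'fecafeadbdeeaeefccebaceace')

SA = [23, 20, 6, 12, 3, 19, 8, 2, 16, 24, 21, 17, 7, 9, 25, 22, 5, 11, 18, 1, 10, 13, 14, 15, 4, 0]
i: (SA[i-1],SA[i]) lcp shared
  1: (23,20) 3 'ace'
  2: (20,6) 1 'a'
  3: (6,12) 1 'a'
  4: (12,3) 1 'a'
  5: (3,19) 0 ''
  6: (19,8) 1 'b'
  7: (8,2) 0 ''
  8: (2,16) 1 'c'
  9: (16,24) 1 'c'
  10: (24,21) 2 'ce'
  11: (21,17) 2 'ce'
  12: (17,7) 0 ''
  13: (7,9) 1 'd'
  14: (9,25) 0 ''
  15: (25,22) 1 'e'
  16: (22,5) 2 'ea'
  17: (5,11) 2 'ea'
  18: (11,18) 1 'e'
  19: (18,1) 1 'e'
  20: (1,10) 1 'e'
  21: (10,13) 2 'ee'
  22: (13,14) 1 'e'
  23: (14,15) 0 ''
  24: (15,4) 1 'f'
  25: (4,0) 2 'fe'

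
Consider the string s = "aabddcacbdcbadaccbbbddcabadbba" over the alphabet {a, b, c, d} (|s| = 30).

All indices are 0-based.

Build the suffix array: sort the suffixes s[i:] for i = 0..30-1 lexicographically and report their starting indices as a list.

[29, 0, 23, 1, 6, 14, 12, 25, 28, 11, 24, 27, 17, 18, 8, 19, 2, 22, 5, 10, 16, 7, 15, 13, 26, 21, 4, 9, 20, 3]

rank→(start, suffix):
  0 → (29, 'a')
  1 → (0, 'aabddcacbdcbadaccbbbddcabadbba')
  2 → (23, 'abadbba')
  3 → (1, 'abddcacbdcbadaccbbbddcabadbba')
  4 → (6, 'acbdcbadaccbbbddcabadbba')
  5 → (14, 'accbbbddcabadbba')
  6 → (12, 'adaccbbbddcabadbba')
  7 → (25, 'adbba')
  8 → (28, 'ba')
  9 → (11, 'badaccbbbddcabadbba')
  10 → (24, 'badbba')
  11 → (27, 'bba')
  12 → (17, 'bbbddcabadbba')
  13 → (18, 'bbddcabadbba')
  14 → (8, 'bdcbadaccbbbddcabadbba')
  15 → (19, 'bddcabadbba')
  16 → (2, 'bddcacbdcbadaccbbbddcabadbba')
  17 → (22, 'cabadbba')
  18 → (5, 'cacbdcbadaccbbbddcabadbba')
  19 → (10, 'cbadaccbbbddcabadbba')
  20 → (16, 'cbbbddcabadbba')
  21 → (7, 'cbdcbadaccbbbddcabadbba')
  22 → (15, 'ccbbbddcabadbba')
  23 → (13, 'daccbbbddcabadbba')
  24 → (26, 'dbba')
  25 → (21, 'dcabadbba')
  26 → (4, 'dcacbdcbadaccbbbddcabadbba')
  27 → (9, 'dcbadaccbbbddcabadbba')
  28 → (20, 'ddcabadbba')
  29 → (3, 'ddcacbdcbadaccbbbddcabadbba')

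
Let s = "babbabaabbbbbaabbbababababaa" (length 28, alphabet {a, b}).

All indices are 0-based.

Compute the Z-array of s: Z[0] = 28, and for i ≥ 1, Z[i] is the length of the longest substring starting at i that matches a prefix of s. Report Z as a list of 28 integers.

[28, 0, 1, 3, 0, 2, 0, 0, 1, 1, 1, 1, 2, 0, 0, 1, 1, 3, 0, 3, 0, 3, 0, 3, 0, 2, 0, 0]

Z[0]=28
i=1: fresh scan; Z[1]=0
i=2: fresh scan; Z[2]=1 extend→box=[2,3)
i=3: fresh scan; Z[3]=3 extend→box=[3,6)
i=4: min(r-i=2, Z[1]=0)=0; Z[4]=0
i=5: min(r-i=1, Z[2]=1)=1; Z[5]=2 extend→box=[5,7)
i=6: min(r-i=1, Z[1]=0)=0; Z[6]=0
i=7: fresh scan; Z[7]=0
i=8: fresh scan; Z[8]=1 extend→box=[8,9)
i=9: fresh scan; Z[9]=1 extend→box=[9,10)
i=10: fresh scan; Z[10]=1 extend→box=[10,11)
i=11: fresh scan; Z[11]=1 extend→box=[11,12)
i=12: fresh scan; Z[12]=2 extend→box=[12,14)
i=13: min(r-i=1, Z[1]=0)=0; Z[13]=0
i=14: fresh scan; Z[14]=0
i=15: fresh scan; Z[15]=1 extend→box=[15,16)
i=16: fresh scan; Z[16]=1 extend→box=[16,17)
i=17: fresh scan; Z[17]=3 extend→box=[17,20)
i=18: min(r-i=2, Z[1]=0)=0; Z[18]=0
i=19: min(r-i=1, Z[2]=1)=1; Z[19]=3 extend→box=[19,22)
i=20: min(r-i=2, Z[1]=0)=0; Z[20]=0
i=21: min(r-i=1, Z[2]=1)=1; Z[21]=3 extend→box=[21,24)
i=22: min(r-i=2, Z[1]=0)=0; Z[22]=0
i=23: min(r-i=1, Z[2]=1)=1; Z[23]=3 extend→box=[23,26)
i=24: min(r-i=2, Z[1]=0)=0; Z[24]=0
i=25: min(r-i=1, Z[2]=1)=1; Z[25]=2 extend→box=[25,27)
i=26: min(r-i=1, Z[1]=0)=0; Z[26]=0
i=27: fresh scan; Z[27]=0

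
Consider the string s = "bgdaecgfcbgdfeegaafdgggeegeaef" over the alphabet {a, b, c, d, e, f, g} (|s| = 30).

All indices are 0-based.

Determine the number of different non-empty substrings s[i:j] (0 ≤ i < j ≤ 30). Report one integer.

sorted suffixes:
  #0 SA[0]=16  'aafdgggeegeaef'
  #1 SA[1]=3  'aecgfcbgdfeegaafdgggeegeaef'
  #2 SA[2]=27  'aef'
  #3 SA[3]=17  'afdgggeegeaef'
  #4 SA[4]=0  'bgdaecgfcbgdfeegaafdgggeegeaef'
  #5 SA[5]=9  'bgdfeegaafdgggeegeaef'
  #6 SA[6]=8  'cbgdfeegaafdgggeegeaef'
  #7 SA[7]=5  'cgfcbgdfeegaafdgggeegeaef'
  #8 SA[8]=2  'daecgfcbgdfeegaafdgggeegeaef'
  #9 SA[9]=11  'dfeegaafdgggeegeaef'
  #10 SA[10]=19  'dgggeegeaef'
  #11 SA[11]=26  'eaef'
  #12 SA[12]=4  'ecgfcbgdfeegaafdgggeegeaef'
  #13 SA[13]=13  'eegaafdgggeegeaef'
  #14 SA[14]=23  'eegeaef'
  #15 SA[15]=28  'ef'
  #16 SA[16]=14  'egaafdgggeegeaef'
  #17 SA[17]=24  'egeaef'
  #18 SA[18]=29  'f'
  #19 SA[19]=7  'fcbgdfeegaafdgggeegeaef'
  #20 SA[20]=18  'fdgggeegeaef'
  #21 SA[21]=12  'feegaafdgggeegeaef'
  #22 SA[22]=15  'gaafdgggeegeaef'
  #23 SA[23]=1  'gdaecgfcbgdfeegaafdgggeegeaef'
  #24 SA[24]=10  'gdfeegaafdgggeegeaef'
  #25 SA[25]=25  'geaef'
  #26 SA[26]=22  'geegeaef'
  #27 SA[27]=6  'gfcbgdfeegaafdgggeegeaef'
  #28 SA[28]=21  'ggeegeaef'
  #29 SA[29]=20  'gggeegeaef'

SA = [16, 3, 27, 17, 0, 9, 8, 5, 2, 11, 19, 26, 4, 13, 23, 28, 14, 24, 29, 7, 18, 12, 15, 1, 10, 25, 22, 6, 21, 20]
rank  pair      lcp
   1  s[16:],s[3:]  1  'a'
   2  s[3:],s[27:]  2  'ae'
   3  s[27:],s[17:]  1  'a'
   4  s[17:],s[0:]  0  ''
   5  s[0:],s[9:]  3  'bgd'
   6  s[9:],s[8:]  0  ''
   7  s[8:],s[5:]  1  'c'
   8  s[5:],s[2:]  0  ''
   9  s[2:],s[11:]  1  'd'
  10  s[11:],s[19:]  1  'd'
  11  s[19:],s[26:]  0  ''
  12  s[26:],s[4:]  1  'e'
  13  s[4:],s[13:]  1  'e'
  14  s[13:],s[23:]  3  'eeg'
  15  s[23:],s[28:]  1  'e'
  16  s[28:],s[14:]  1  'e'
  17  s[14:],s[24:]  2  'eg'
  18  s[24:],s[29:]  0  ''
  19  s[29:],s[7:]  1  'f'
  20  s[7:],s[18:]  1  'f'
  21  s[18:],s[12:]  1  'f'
  22  s[12:],s[15:]  0  ''
  23  s[15:],s[1:]  1  'g'
  24  s[1:],s[10:]  2  'gd'
  25  s[10:],s[25:]  1  'g'
  26  s[25:],s[22:]  2  'ge'
  27  s[22:],s[6:]  1  'g'
  28  s[6:],s[21:]  1  'g'
  29  s[21:],s[20:]  2  'gg'

n(n+1)/2 = 30·31/2 = 465
Σ LCP = 0 + 1 + 2 + 1 + 0 + 3 + 0 + 1 + 0 + 1 + 1 + 0 + 1 + 1 + 3 + 1 + 1 + 2 + 0 + 1 + 1 + 1 + 0 + 1 + 2 + 1 + 2 + 1 + 1 + 2 = 32
distinct = 465 − 32 = 433

433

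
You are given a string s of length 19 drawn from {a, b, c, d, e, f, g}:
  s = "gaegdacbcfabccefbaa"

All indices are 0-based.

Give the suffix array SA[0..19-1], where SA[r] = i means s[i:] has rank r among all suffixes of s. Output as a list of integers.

[18, 17, 10, 5, 1, 16, 11, 7, 6, 12, 13, 8, 4, 14, 2, 9, 15, 0, 3]

rank→(start, suffix):
  0 → (18, 'a')
  1 → (17, 'aa')
  2 → (10, 'abccefbaa')
  3 → (5, 'acbcfabccefbaa')
  4 → (1, 'aegdacbcfabccefbaa')
  5 → (16, 'baa')
  6 → (11, 'bccefbaa')
  7 → (7, 'bcfabccefbaa')
  8 → (6, 'cbcfabccefbaa')
  9 → (12, 'ccefbaa')
  10 → (13, 'cefbaa')
  11 → (8, 'cfabccefbaa')
  12 → (4, 'dacbcfabccefbaa')
  13 → (14, 'efbaa')
  14 → (2, 'egdacbcfabccefbaa')
  15 → (9, 'fabccefbaa')
  16 → (15, 'fbaa')
  17 → (0, 'gaegdacbcfabccefbaa')
  18 → (3, 'gdacbcfabccefbaa')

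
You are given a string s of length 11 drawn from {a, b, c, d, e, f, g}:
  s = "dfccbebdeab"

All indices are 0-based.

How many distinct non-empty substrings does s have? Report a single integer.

61

sorted suffixes:
  #0 SA[0]=9  'ab'
  #1 SA[1]=10  'b'
  #2 SA[2]=6  'bdeab'
  #3 SA[3]=4  'bebdeab'
  #4 SA[4]=3  'cbebdeab'
  #5 SA[5]=2  'ccbebdeab'
  #6 SA[6]=7  'deab'
  #7 SA[7]=0  'dfccbebdeab'
  #8 SA[8]=8  'eab'
  #9 SA[9]=5  'ebdeab'
  #10 SA[10]=1  'fccbebdeab'

SA = [9, 10, 6, 4, 3, 2, 7, 0, 8, 5, 1]
[i] adj suffixes → lcp
  [1] 9/10 → 0 ('')
  [2] 10/6 → 1 ('b')
  [3] 6/4 → 1 ('b')
  [4] 4/3 → 0 ('')
  [5] 3/2 → 1 ('c')
  [6] 2/7 → 0 ('')
  [7] 7/0 → 1 ('d')
  [8] 0/8 → 0 ('')
  [9] 8/5 → 1 ('e')
  [10] 5/1 → 0 ('')

n(n+1)/2 = 11·12/2 = 66
Σ LCP = 0 + 0 + 1 + 1 + 0 + 1 + 0 + 1 + 0 + 1 + 0 = 5
distinct = 66 − 5 = 61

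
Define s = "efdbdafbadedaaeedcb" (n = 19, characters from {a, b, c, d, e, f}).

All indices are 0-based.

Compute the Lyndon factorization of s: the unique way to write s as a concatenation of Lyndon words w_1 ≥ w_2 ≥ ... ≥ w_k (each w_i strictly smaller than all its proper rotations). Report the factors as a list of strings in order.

["ef", "d", "bd", "afb", "aded", "aaeedcb"]

emit factor 1: 'ef' (i=0, period=2)
emit factor 2: 'd' (i=2, period=1)
emit factor 3: 'bd' (i=3, period=2)
emit factor 4: 'afb' (i=5, period=3)
emit factor 5: 'aded' (i=8, period=4)
emit factor 6: 'aaeedcb' (i=12, period=7)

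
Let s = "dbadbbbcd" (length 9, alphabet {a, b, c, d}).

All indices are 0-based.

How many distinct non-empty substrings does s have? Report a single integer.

38

rank | idx | suffix
   0 |   2 | adbbbcd
   1 |   1 | badbbbcd
   2 |   4 | bbbcd
   3 |   5 | bbcd
   4 |   6 | bcd
   5 |   7 | cd
   6 |   8 | d
   7 |   0 | dbadbbbcd
   8 |   3 | dbbbcd

SA = [2, 1, 4, 5, 6, 7, 8, 0, 3]
i: (SA[i-1],SA[i]) lcp shared
  1: (2,1) 0 ''
  2: (1,4) 1 'b'
  3: (4,5) 2 'bb'
  4: (5,6) 1 'b'
  5: (6,7) 0 ''
  6: (7,8) 0 ''
  7: (8,0) 1 'd'
  8: (0,3) 2 'db'

n(n+1)/2 = 9·10/2 = 45
Σ LCP = 0 + 0 + 1 + 2 + 1 + 0 + 0 + 1 + 2 = 7
distinct = 45 − 7 = 38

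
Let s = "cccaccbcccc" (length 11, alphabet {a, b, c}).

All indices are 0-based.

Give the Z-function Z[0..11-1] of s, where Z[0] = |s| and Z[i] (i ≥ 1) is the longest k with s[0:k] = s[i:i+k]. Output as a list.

Z[0]=11
i=1: fresh scan; Z[1]=2 scan→box=[1,3)
i=2: min(r-i=1, Z[1]=2)=1; Z[2]=1
i=3: fresh scan; Z[3]=0
i=4: fresh scan; Z[4]=2 scan→box=[4,6)
i=5: min(r-i=1, Z[1]=2)=1; Z[5]=1
i=6: fresh scan; Z[6]=0
i=7: fresh scan; Z[7]=3 scan→box=[7,10)
i=8: min(r-i=2, Z[1]=2)=2; Z[8]=3 scan→box=[8,11)
i=9: min(r-i=2, Z[1]=2)=2; Z[9]=2
i=10: min(r-i=1, Z[2]=1)=1; Z[10]=1

[11, 2, 1, 0, 2, 1, 0, 3, 3, 2, 1]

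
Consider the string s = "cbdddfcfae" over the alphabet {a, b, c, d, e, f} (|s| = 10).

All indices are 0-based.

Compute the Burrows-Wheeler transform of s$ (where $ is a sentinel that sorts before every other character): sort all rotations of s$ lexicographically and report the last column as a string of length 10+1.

efc$fbddacd

rank  rotation     last
    0  $cbdddfcfae  e
    1  ae$cbdddfcf  f
    2  bdddfcfae$c  c
    3  cbdddfcfae$  $
    4  cfae$cbdddf  f
    5  dddfcfae$cb  b
    6  ddfcfae$cbd  d
    7  dfcfae$cbdd  d
    8  e$cbdddfcfa  a
    9  fae$cbdddfc  c
   10  fcfae$cbddd  d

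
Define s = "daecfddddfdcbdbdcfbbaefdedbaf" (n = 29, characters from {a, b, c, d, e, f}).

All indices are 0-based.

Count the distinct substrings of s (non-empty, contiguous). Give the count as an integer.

401

rank | idx | suffix
   0 |   1 | aecfddddfdcbdbdcfbbaefdedbaf
   1 |  20 | aefdedbaf
   2 |  27 | af
   3 |  19 | baefdedbaf
   4 |  26 | baf
   5 |  18 | bbaefdedbaf
   6 |  12 | bdbdcfbbaefdedbaf
   7 |  14 | bdcfbbaefdedbaf
   8 |  11 | cbdbdcfbbaefdedbaf
   9 |  16 | cfbbaefdedbaf
  10 |   3 | cfddddfdcbdbdcfbbaefdedbaf
  11 |   0 | daecfddddfdcbdbdcfbbaefdedbaf
  12 |  25 | dbaf
  13 |  13 | dbdcfbbaefdedbaf
  14 |  10 | dcbdbdcfbbaefdedbaf
  15 |  15 | dcfbbaefdedbaf
  16 |   5 | ddddfdcbdbdcfbbaefdedbaf
  17 |   6 | dddfdcbdbdcfbbaefdedbaf
  18 |   7 | ddfdcbdbdcfbbaefdedbaf
  19 |  23 | dedbaf
  20 |   8 | dfdcbdbdcfbbaefdedbaf
  21 |   2 | ecfddddfdcbdbdcfbbaefdedbaf
  22 |  24 | edbaf
  23 |  21 | efdedbaf
  24 |  28 | f
  25 |  17 | fbbaefdedbaf
  26 |   9 | fdcbdbdcfbbaefdedbaf
  27 |   4 | fddddfdcbdbdcfbbaefdedbaf
  28 |  22 | fdedbaf

SA = [1, 20, 27, 19, 26, 18, 12, 14, 11, 16, 3, 0, 25, 13, 10, 15, 5, 6, 7, 23, 8, 2, 24, 21, 28, 17, 9, 4, 22]
rank  pair      lcp
   1  s[1:],s[20:]  2  'ae'
   2  s[20:],s[27:]  1  'a'
   3  s[27:],s[19:]  0  ''
   4  s[19:],s[26:]  2  'ba'
   5  s[26:],s[18:]  1  'b'
   6  s[18:],s[12:]  1  'b'
   7  s[12:],s[14:]  2  'bd'
   8  s[14:],s[11:]  0  ''
   9  s[11:],s[16:]  1  'c'
  10  s[16:],s[3:]  2  'cf'
  11  s[3:],s[0:]  0  ''
  12  s[0:],s[25:]  1  'd'
  13  s[25:],s[13:]  2  'db'
  14  s[13:],s[10:]  1  'd'
  15  s[10:],s[15:]  2  'dc'
  16  s[15:],s[5:]  1  'd'
  17  s[5:],s[6:]  3  'ddd'
  18  s[6:],s[7:]  2  'dd'
  19  s[7:],s[23:]  1  'd'
  20  s[23:],s[8:]  1  'd'
  21  s[8:],s[2:]  0  ''
  22  s[2:],s[24:]  1  'e'
  23  s[24:],s[21:]  1  'e'
  24  s[21:],s[28:]  0  ''
  25  s[28:],s[17:]  1  'f'
  26  s[17:],s[9:]  1  'f'
  27  s[9:],s[4:]  2  'fd'
  28  s[4:],s[22:]  2  'fd'

n(n+1)/2 = 29·30/2 = 435
Σ LCP = 0 + 2 + 1 + 0 + 2 + 1 + 1 + 2 + 0 + 1 + 2 + 0 + 1 + 2 + 1 + 2 + 1 + 3 + 2 + 1 + 1 + 0 + 1 + 1 + 0 + 1 + 1 + 2 + 2 = 34
distinct = 435 − 34 = 401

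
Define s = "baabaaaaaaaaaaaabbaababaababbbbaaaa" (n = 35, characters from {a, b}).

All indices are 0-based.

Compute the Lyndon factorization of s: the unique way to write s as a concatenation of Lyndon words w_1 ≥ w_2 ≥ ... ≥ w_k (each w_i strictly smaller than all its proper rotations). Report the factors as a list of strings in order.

emit factor 1: 'b' (i=0, period=1)
emit factor 2: 'aab' (i=1, period=3)
emit factor 3: 'aaaaaaaaaaaabbaababaababbbb' (i=4, period=27)
emit factor 4: 'a' (i=31, period=1)
emit factor 5: 'a' (i=32, period=1)
emit factor 6: 'a' (i=33, period=1)
emit factor 7: 'a' (i=34, period=1)

["b", "aab", "aaaaaaaaaaaabbaababaababbbb", "a", "a", "a", "a"]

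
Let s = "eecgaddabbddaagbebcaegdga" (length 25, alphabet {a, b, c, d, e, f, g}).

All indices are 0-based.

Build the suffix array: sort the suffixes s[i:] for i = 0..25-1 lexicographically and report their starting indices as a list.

sorted suffixes:
  #0 SA[0]=24  'a'
  #1 SA[1]=12  'aagbebcaegdga'
  #2 SA[2]=7  'abbddaagbebcaegdga'
  #3 SA[3]=4  'addabbddaagbebcaegdga'
  #4 SA[4]=19  'aegdga'
  #5 SA[5]=13  'agbebcaegdga'
  #6 SA[6]=8  'bbddaagbebcaegdga'
  #7 SA[7]=17  'bcaegdga'
  #8 SA[8]=9  'bddaagbebcaegdga'
  #9 SA[9]=15  'bebcaegdga'
  #10 SA[10]=18  'caegdga'
  #11 SA[11]=2  'cgaddabbddaagbebcaegdga'
  #12 SA[12]=11  'daagbebcaegdga'
  #13 SA[13]=6  'dabbddaagbebcaegdga'
  #14 SA[14]=10  'ddaagbebcaegdga'
  #15 SA[15]=5  'ddabbddaagbebcaegdga'
  #16 SA[16]=22  'dga'
  #17 SA[17]=16  'ebcaegdga'
  #18 SA[18]=1  'ecgaddabbddaagbebcaegdga'
  #19 SA[19]=0  'eecgaddabbddaagbebcaegdga'
  #20 SA[20]=20  'egdga'
  #21 SA[21]=23  'ga'
  #22 SA[22]=3  'gaddabbddaagbebcaegdga'
  #23 SA[23]=14  'gbebcaegdga'
  #24 SA[24]=21  'gdga'

[24, 12, 7, 4, 19, 13, 8, 17, 9, 15, 18, 2, 11, 6, 10, 5, 22, 16, 1, 0, 20, 23, 3, 14, 21]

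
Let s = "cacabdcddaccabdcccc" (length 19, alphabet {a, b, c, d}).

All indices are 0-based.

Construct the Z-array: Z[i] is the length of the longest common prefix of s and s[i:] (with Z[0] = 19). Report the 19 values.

Z[0]=19
i=1: fresh scan; Z[1]=0
i=2: fresh scan; Z[2]=2 grow→box=[2,4)
i=3: min(r-i=1, Z[1]=0)=0; Z[3]=0
i=4: fresh scan; Z[4]=0
i=5: fresh scan; Z[5]=0
i=6: fresh scan; Z[6]=1 grow→box=[6,7)
i=7: fresh scan; Z[7]=0
i=8: fresh scan; Z[8]=0
i=9: fresh scan; Z[9]=0
i=10: fresh scan; Z[10]=1 grow→box=[10,11)
i=11: fresh scan; Z[11]=2 grow→box=[11,13)
i=12: min(r-i=1, Z[1]=0)=0; Z[12]=0
i=13: fresh scan; Z[13]=0
i=14: fresh scan; Z[14]=0
i=15: fresh scan; Z[15]=1 grow→box=[15,16)
i=16: fresh scan; Z[16]=1 grow→box=[16,17)
i=17: fresh scan; Z[17]=1 grow→box=[17,18)
i=18: fresh scan; Z[18]=1 grow→box=[18,19)

[19, 0, 2, 0, 0, 0, 1, 0, 0, 0, 1, 2, 0, 0, 0, 1, 1, 1, 1]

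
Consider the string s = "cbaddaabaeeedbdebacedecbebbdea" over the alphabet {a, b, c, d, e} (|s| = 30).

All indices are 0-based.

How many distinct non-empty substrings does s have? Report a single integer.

rank→(start, suffix):
  0 → (29, 'a')
  1 → (5, 'aabaeeedbdebacedecbebbdea')
  2 → (6, 'abaeeedbdebacedecbebbdea')
  3 → (17, 'acedecbebbdea')
  4 → (2, 'addaabaeeedbdebacedecbebbdea')
  5 → (8, 'aeeedbdebacedecbebbdea')
  6 → (16, 'bacedecbebbdea')
  7 → (1, 'baddaabaeeedbdebacedecbebbdea')
  8 → (7, 'baeeedbdebacedecbebbdea')
  9 → (25, 'bbdea')
  10 → (26, 'bdea')
  11 → (13, 'bdebacedecbebbdea')
  12 → (23, 'bebbdea')
  13 → (0, 'cbaddaabaeeedbdebacedecbebbdea')
  14 → (22, 'cbebbdea')
  15 → (18, 'cedecbebbdea')
  16 → (4, 'daabaeeedbdebacedecbebbdea')
  17 → (12, 'dbdebacedecbebbdea')
  18 → (3, 'ddaabaeeedbdebacedecbebbdea')
  19 → (27, 'dea')
  20 → (14, 'debacedecbebbdea')
  21 → (20, 'decbebbdea')
  22 → (28, 'ea')
  23 → (15, 'ebacedecbebbdea')
  24 → (24, 'ebbdea')
  25 → (21, 'ecbebbdea')
  26 → (11, 'edbdebacedecbebbdea')
  27 → (19, 'edecbebbdea')
  28 → (10, 'eedbdebacedecbebbdea')
  29 → (9, 'eeedbdebacedecbebbdea')

SA = [29, 5, 6, 17, 2, 8, 16, 1, 7, 25, 26, 13, 23, 0, 22, 18, 4, 12, 3, 27, 14, 20, 28, 15, 24, 21, 11, 19, 10, 9]
rank  pair      lcp
   1  s[29:],s[5:]  1  'a'
   2  s[5:],s[6:]  1  'a'
   3  s[6:],s[17:]  1  'a'
   4  s[17:],s[2:]  1  'a'
   5  s[2:],s[8:]  1  'a'
   6  s[8:],s[16:]  0  ''
   7  s[16:],s[1:]  2  'ba'
   8  s[1:],s[7:]  2  'ba'
   9  s[7:],s[25:]  1  'b'
  10  s[25:],s[26:]  1  'b'
  11  s[26:],s[13:]  3  'bde'
  12  s[13:],s[23:]  1  'b'
  13  s[23:],s[0:]  0  ''
  14  s[0:],s[22:]  2  'cb'
  15  s[22:],s[18:]  1  'c'
  16  s[18:],s[4:]  0  ''
  17  s[4:],s[12:]  1  'd'
  18  s[12:],s[3:]  1  'd'
  19  s[3:],s[27:]  1  'd'
  20  s[27:],s[14:]  2  'de'
  21  s[14:],s[20:]  2  'de'
  22  s[20:],s[28:]  0  ''
  23  s[28:],s[15:]  1  'e'
  24  s[15:],s[24:]  2  'eb'
  25  s[24:],s[21:]  1  'e'
  26  s[21:],s[11:]  1  'e'
  27  s[11:],s[19:]  2  'ed'
  28  s[19:],s[10:]  1  'e'
  29  s[10:],s[9:]  2  'ee'

n(n+1)/2 = 30·31/2 = 465
Σ LCP = 0 + 1 + 1 + 1 + 1 + 1 + 0 + 2 + 2 + 1 + 1 + 3 + 1 + 0 + 2 + 1 + 0 + 1 + 1 + 1 + 2 + 2 + 0 + 1 + 2 + 1 + 1 + 2 + 1 + 2 = 35
distinct = 465 − 35 = 430

430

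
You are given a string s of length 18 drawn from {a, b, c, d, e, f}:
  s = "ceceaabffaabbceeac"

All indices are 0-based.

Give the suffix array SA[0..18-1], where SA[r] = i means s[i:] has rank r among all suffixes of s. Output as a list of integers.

rank | idx | suffix
   0 |   9 | aabbceeac
   1 |   4 | aabffaabbceeac
   2 |  10 | abbceeac
   3 |   5 | abffaabbceeac
   4 |  16 | ac
   5 |  11 | bbceeac
   6 |  12 | bceeac
   7 |   6 | bffaabbceeac
   8 |  17 | c
   9 |   2 | ceaabffaabbceeac
  10 |   0 | ceceaabffaabbceeac
  11 |  13 | ceeac
  12 |   3 | eaabffaabbceeac
  13 |  15 | eac
  14 |   1 | eceaabffaabbceeac
  15 |  14 | eeac
  16 |   8 | faabbceeac
  17 |   7 | ffaabbceeac

[9, 4, 10, 5, 16, 11, 12, 6, 17, 2, 0, 13, 3, 15, 1, 14, 8, 7]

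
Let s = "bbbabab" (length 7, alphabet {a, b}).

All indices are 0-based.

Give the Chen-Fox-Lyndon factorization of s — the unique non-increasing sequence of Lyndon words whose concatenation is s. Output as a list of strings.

["b", "b", "b", "ab", "ab"]

emit factor 1: 'b' (i=0, period=1)
emit factor 2: 'b' (i=1, period=1)
emit factor 3: 'b' (i=2, period=1)
emit factor 4: 'ab' (i=3, period=2)
emit factor 5: 'ab' (i=5, period=2)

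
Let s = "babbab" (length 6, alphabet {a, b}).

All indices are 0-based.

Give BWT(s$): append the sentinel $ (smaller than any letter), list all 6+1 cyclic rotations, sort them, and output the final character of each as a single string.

bbbab$a

rank  rotation last
    0  $babbab  b
    1  ab$babb  b
    2  abbab$b  b
    3  b$babba  a
    4  bab$bab  b
    5  babbab$  $
    6  bbab$ba  a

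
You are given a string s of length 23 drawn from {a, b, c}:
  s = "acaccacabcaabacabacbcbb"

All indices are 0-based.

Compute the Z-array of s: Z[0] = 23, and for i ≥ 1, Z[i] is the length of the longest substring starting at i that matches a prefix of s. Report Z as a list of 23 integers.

Z[0]=23
i=1: outside box; Z[1]=0
i=2: outside box; Z[2]=2 extend→box=[2,4)
i=3: min(r-i=1, Z[1]=0)=0; Z[3]=0
i=4: outside box; Z[4]=0
i=5: outside box; Z[5]=3 extend→box=[5,8)
i=6: min(r-i=2, Z[1]=0)=0; Z[6]=0
i=7: min(r-i=1, Z[2]=2)=1; Z[7]=1
i=8: outside box; Z[8]=0
i=9: outside box; Z[9]=0
i=10: outside box; Z[10]=1 extend→box=[10,11)
i=11: outside box; Z[11]=1 extend→box=[11,12)
i=12: outside box; Z[12]=0
i=13: outside box; Z[13]=3 extend→box=[13,16)
i=14: min(r-i=2, Z[1]=0)=0; Z[14]=0
i=15: min(r-i=1, Z[2]=2)=1; Z[15]=1
i=16: outside box; Z[16]=0
i=17: outside box; Z[17]=2 extend→box=[17,19)
i=18: min(r-i=1, Z[1]=0)=0; Z[18]=0
i=19: outside box; Z[19]=0
i=20: outside box; Z[20]=0
i=21: outside box; Z[21]=0
i=22: outside box; Z[22]=0

[23, 0, 2, 0, 0, 3, 0, 1, 0, 0, 1, 1, 0, 3, 0, 1, 0, 2, 0, 0, 0, 0, 0]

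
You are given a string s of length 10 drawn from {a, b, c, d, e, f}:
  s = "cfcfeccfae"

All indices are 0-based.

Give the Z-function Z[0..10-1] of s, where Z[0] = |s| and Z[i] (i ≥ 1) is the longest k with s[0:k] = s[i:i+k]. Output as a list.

[10, 0, 2, 0, 0, 1, 2, 0, 0, 0]

Z[0]=10
i=1: fresh scan; Z[1]=0
i=2: fresh scan; Z[2]=2 grow→box=[2,4)
i=3: min(r-i=1, Z[1]=0)=0; Z[3]=0
i=4: fresh scan; Z[4]=0
i=5: fresh scan; Z[5]=1 grow→box=[5,6)
i=6: fresh scan; Z[6]=2 grow→box=[6,8)
i=7: min(r-i=1, Z[1]=0)=0; Z[7]=0
i=8: fresh scan; Z[8]=0
i=9: fresh scan; Z[9]=0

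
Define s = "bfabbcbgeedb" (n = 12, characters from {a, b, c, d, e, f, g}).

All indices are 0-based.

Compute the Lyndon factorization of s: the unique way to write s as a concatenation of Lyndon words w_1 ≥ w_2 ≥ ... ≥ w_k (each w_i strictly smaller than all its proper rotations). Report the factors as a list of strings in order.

emit factor 1: 'bf' (i=0, period=2)
emit factor 2: 'abbcbgeedb' (i=2, period=10)

["bf", "abbcbgeedb"]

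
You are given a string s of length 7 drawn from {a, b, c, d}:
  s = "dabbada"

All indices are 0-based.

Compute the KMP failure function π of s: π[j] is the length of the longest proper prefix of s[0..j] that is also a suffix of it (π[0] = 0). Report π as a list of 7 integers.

π[0] = 0
j=1 s[j]='a': π[1]=0 (border '')
j=2 s[j]='b': π[2]=0 (border '')
j=3 s[j]='b': π[3]=0 (border '')
j=4 s[j]='a': π[4]=0 (border '')
j=5 s[j]='d': π[5]=1 (border 'd')
j=6 s[j]='a': π[6]=2 (border 'da')

[0, 0, 0, 0, 0, 1, 2]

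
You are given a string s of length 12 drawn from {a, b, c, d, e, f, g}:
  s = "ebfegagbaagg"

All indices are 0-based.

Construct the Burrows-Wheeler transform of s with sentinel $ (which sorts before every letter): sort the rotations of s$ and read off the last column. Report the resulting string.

rank  rotation       last
    0  $ebfegagbaagg  g
    1  aagg$ebfegagb  b
    2  agbaagg$ebfeg  g
    3  agg$ebfegagba  a
    4  baagg$ebfegag  g
    5  bfegagbaagg$e  e
    6  ebfegagbaagg$  $
    7  egagbaagg$ebf  f
    8  fegagbaagg$eb  b
    9  g$ebfegagbaag  g
   10  gagbaagg$ebfe  e
   11  gbaagg$ebfega  a
   12  gg$ebfegagbaa  a

gbgage$fbgeaa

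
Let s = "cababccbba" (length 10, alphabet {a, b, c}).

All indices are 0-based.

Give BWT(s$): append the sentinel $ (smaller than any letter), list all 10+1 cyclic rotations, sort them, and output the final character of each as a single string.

rank  rotation     last
    0  $cababccbba  a
    1  a$cababccbb  b
    2  ababccbba$c  c
    3  abccbba$cab  b
    4  ba$cababccb  b
    5  babccbba$ca  a
    6  bba$cababcc  c
    7  bccbba$caba  a
    8  cababccbba$  $
    9  cbba$cababc  c
   10  ccbba$cabab  b

abcbbaca$cb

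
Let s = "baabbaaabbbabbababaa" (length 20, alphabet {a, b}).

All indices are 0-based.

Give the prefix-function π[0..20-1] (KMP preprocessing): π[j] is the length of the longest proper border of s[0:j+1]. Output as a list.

π[0] = 0
j=1 s[j]='a': π[1]=0 (border '')
j=2 s[j]='a': π[2]=0 (border '')
j=3 s[j]='b': π[3]=1 (border 'b')
j=4 s[j]='b': k: 1→0; π[4]=1 (border 'b')
j=5 s[j]='a': π[5]=2 (border 'ba')
j=6 s[j]='a': π[6]=3 (border 'baa')
j=7 s[j]='a': k: 3→0; π[7]=0 (border '')
j=8 s[j]='b': π[8]=1 (border 'b')
j=9 s[j]='b': k: 1→0; π[9]=1 (border 'b')
j=10 s[j]='b': k: 1→0; π[10]=1 (border 'b')
j=11 s[j]='a': π[11]=2 (border 'ba')
j=12 s[j]='b': k: 2→0; π[12]=1 (border 'b')
j=13 s[j]='b': k: 1→0; π[13]=1 (border 'b')
j=14 s[j]='a': π[14]=2 (border 'ba')
j=15 s[j]='b': k: 2→0; π[15]=1 (border 'b')
j=16 s[j]='a': π[16]=2 (border 'ba')
j=17 s[j]='b': k: 2→0; π[17]=1 (border 'b')
j=18 s[j]='a': π[18]=2 (border 'ba')
j=19 s[j]='a': π[19]=3 (border 'baa')

[0, 0, 0, 1, 1, 2, 3, 0, 1, 1, 1, 2, 1, 1, 2, 1, 2, 1, 2, 3]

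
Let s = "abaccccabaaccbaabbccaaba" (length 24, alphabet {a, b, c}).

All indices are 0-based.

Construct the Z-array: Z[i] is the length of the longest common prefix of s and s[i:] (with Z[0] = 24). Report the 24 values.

[24, 0, 1, 0, 0, 0, 0, 3, 0, 1, 1, 0, 0, 0, 1, 2, 0, 0, 0, 0, 1, 3, 0, 1]

Z[0]=24
i=1: fresh scan; Z[1]=0
i=2: fresh scan; Z[2]=1 extend→box=[2,3)
i=3: fresh scan; Z[3]=0
i=4: fresh scan; Z[4]=0
i=5: fresh scan; Z[5]=0
i=6: fresh scan; Z[6]=0
i=7: fresh scan; Z[7]=3 extend→box=[7,10)
i=8: min(r-i=2, Z[1]=0)=0; Z[8]=0
i=9: min(r-i=1, Z[2]=1)=1; Z[9]=1
i=10: fresh scan; Z[10]=1 extend→box=[10,11)
i=11: fresh scan; Z[11]=0
i=12: fresh scan; Z[12]=0
i=13: fresh scan; Z[13]=0
i=14: fresh scan; Z[14]=1 extend→box=[14,15)
i=15: fresh scan; Z[15]=2 extend→box=[15,17)
i=16: min(r-i=1, Z[1]=0)=0; Z[16]=0
i=17: fresh scan; Z[17]=0
i=18: fresh scan; Z[18]=0
i=19: fresh scan; Z[19]=0
i=20: fresh scan; Z[20]=1 extend→box=[20,21)
i=21: fresh scan; Z[21]=3 extend→box=[21,24)
i=22: min(r-i=2, Z[1]=0)=0; Z[22]=0
i=23: min(r-i=1, Z[2]=1)=1; Z[23]=1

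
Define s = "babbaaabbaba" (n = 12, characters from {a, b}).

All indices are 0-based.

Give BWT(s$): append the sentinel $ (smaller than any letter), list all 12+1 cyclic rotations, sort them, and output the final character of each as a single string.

abbabbaabb$aa

rank  rotation       last
    0  $babbaaabbaba  a
    1  a$babbaaabbab  b
    2  aaabbaba$babb  b
    3  aabbaba$babba  a
    4  aba$babbaaabb  b
    5  abbaaabbaba$b  b
    6  abbaba$babbaa  a
    7  ba$babbaaabba  a
    8  baaabbaba$bab  b
    9  baba$babbaaab  b
   10  babbaaabbaba$  $
   11  bbaaabbaba$ba  a
   12  bbaba$babbaaa  a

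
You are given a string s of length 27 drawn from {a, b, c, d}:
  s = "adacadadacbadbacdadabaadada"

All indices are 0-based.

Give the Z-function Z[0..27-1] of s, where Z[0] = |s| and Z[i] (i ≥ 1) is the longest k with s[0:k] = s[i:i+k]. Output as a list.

[27, 0, 1, 0, 3, 0, 4, 0, 1, 0, 0, 2, 0, 0, 1, 0, 0, 3, 0, 1, 0, 1, 3, 0, 3, 0, 1]

Z[0]=27
i=1: outside box; Z[1]=0
i=2: outside box; Z[2]=1 scan→box=[2,3)
i=3: outside box; Z[3]=0
i=4: outside box; Z[4]=3 scan→box=[4,7)
i=5: min(r-i=2, Z[1]=0)=0; Z[5]=0
i=6: min(r-i=1, Z[2]=1)=1; Z[6]=4 scan→box=[6,10)
i=7: min(r-i=3, Z[1]=0)=0; Z[7]=0
i=8: min(r-i=2, Z[2]=1)=1; Z[8]=1
i=9: min(r-i=1, Z[3]=0)=0; Z[9]=0
i=10: outside box; Z[10]=0
i=11: outside box; Z[11]=2 scan→box=[11,13)
i=12: min(r-i=1, Z[1]=0)=0; Z[12]=0
i=13: outside box; Z[13]=0
i=14: outside box; Z[14]=1 scan→box=[14,15)
i=15: outside box; Z[15]=0
i=16: outside box; Z[16]=0
i=17: outside box; Z[17]=3 scan→box=[17,20)
i=18: min(r-i=2, Z[1]=0)=0; Z[18]=0
i=19: min(r-i=1, Z[2]=1)=1; Z[19]=1
i=20: outside box; Z[20]=0
i=21: outside box; Z[21]=1 scan→box=[21,22)
i=22: outside box; Z[22]=3 scan→box=[22,25)
i=23: min(r-i=2, Z[1]=0)=0; Z[23]=0
i=24: min(r-i=1, Z[2]=1)=1; Z[24]=3 scan→box=[24,27)
i=25: min(r-i=2, Z[1]=0)=0; Z[25]=0
i=26: min(r-i=1, Z[2]=1)=1; Z[26]=1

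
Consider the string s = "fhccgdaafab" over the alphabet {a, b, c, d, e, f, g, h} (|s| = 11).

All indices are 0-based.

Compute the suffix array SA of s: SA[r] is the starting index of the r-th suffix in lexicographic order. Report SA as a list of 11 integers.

[6, 9, 7, 10, 2, 3, 5, 8, 0, 4, 1]

rank→(start, suffix):
  0 → (6, 'aafab')
  1 → (9, 'ab')
  2 → (7, 'afab')
  3 → (10, 'b')
  4 → (2, 'ccgdaafab')
  5 → (3, 'cgdaafab')
  6 → (5, 'daafab')
  7 → (8, 'fab')
  8 → (0, 'fhccgdaafab')
  9 → (4, 'gdaafab')
  10 → (1, 'hccgdaafab')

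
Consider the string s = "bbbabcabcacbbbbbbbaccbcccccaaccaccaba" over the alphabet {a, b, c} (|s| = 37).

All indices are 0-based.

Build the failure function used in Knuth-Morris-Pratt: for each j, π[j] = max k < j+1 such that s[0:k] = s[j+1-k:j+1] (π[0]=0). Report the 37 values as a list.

π[0] = 0
j=1 s[j]='b': π[1]=1 (border 'b')
j=2 s[j]='b': π[2]=2 (border 'bb')
j=3 s[j]='a': k: 2→1→0; π[3]=0 (border '')
j=4 s[j]='b': π[4]=1 (border 'b')
j=5 s[j]='c': k: 1→0; π[5]=0 (border '')
j=6 s[j]='a': π[6]=0 (border '')
j=7 s[j]='b': π[7]=1 (border 'b')
j=8 s[j]='c': k: 1→0; π[8]=0 (border '')
j=9 s[j]='a': π[9]=0 (border '')
j=10 s[j]='c': π[10]=0 (border '')
j=11 s[j]='b': π[11]=1 (border 'b')
j=12 s[j]='b': π[12]=2 (border 'bb')
j=13 s[j]='b': π[13]=3 (border 'bbb')
j=14 s[j]='b': k: 3→2; π[14]=3 (border 'bbb')
j=15 s[j]='b': k: 3→2; π[15]=3 (border 'bbb')
j=16 s[j]='b': k: 3→2; π[16]=3 (border 'bbb')
j=17 s[j]='b': k: 3→2; π[17]=3 (border 'bbb')
j=18 s[j]='a': π[18]=4 (border 'bbba')
j=19 s[j]='c': k: 4→0; π[19]=0 (border '')
j=20 s[j]='c': π[20]=0 (border '')
j=21 s[j]='b': π[21]=1 (border 'b')
j=22 s[j]='c': k: 1→0; π[22]=0 (border '')
j=23 s[j]='c': π[23]=0 (border '')
j=24 s[j]='c': π[24]=0 (border '')
j=25 s[j]='c': π[25]=0 (border '')
j=26 s[j]='c': π[26]=0 (border '')
j=27 s[j]='a': π[27]=0 (border '')
j=28 s[j]='a': π[28]=0 (border '')
j=29 s[j]='c': π[29]=0 (border '')
j=30 s[j]='c': π[30]=0 (border '')
j=31 s[j]='a': π[31]=0 (border '')
j=32 s[j]='c': π[32]=0 (border '')
j=33 s[j]='c': π[33]=0 (border '')
j=34 s[j]='a': π[34]=0 (border '')
j=35 s[j]='b': π[35]=1 (border 'b')
j=36 s[j]='a': k: 1→0; π[36]=0 (border '')

[0, 1, 2, 0, 1, 0, 0, 1, 0, 0, 0, 1, 2, 3, 3, 3, 3, 3, 4, 0, 0, 1, 0, 0, 0, 0, 0, 0, 0, 0, 0, 0, 0, 0, 0, 1, 0]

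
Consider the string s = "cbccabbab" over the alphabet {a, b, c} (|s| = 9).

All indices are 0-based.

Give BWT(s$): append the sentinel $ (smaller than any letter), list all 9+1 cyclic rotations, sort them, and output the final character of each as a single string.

bbcabacc$b

rank  rotation    last
    0  $cbccabbab  b
    1  ab$cbccabb  b
    2  abbab$cbcc  c
    3  b$cbccabba  a
    4  bab$cbccab  b
    5  bbab$cbcca  a
    6  bccabbab$c  c
    7  cabbab$cbc  c
    8  cbccabbab$  $
    9  ccabbab$cb  b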